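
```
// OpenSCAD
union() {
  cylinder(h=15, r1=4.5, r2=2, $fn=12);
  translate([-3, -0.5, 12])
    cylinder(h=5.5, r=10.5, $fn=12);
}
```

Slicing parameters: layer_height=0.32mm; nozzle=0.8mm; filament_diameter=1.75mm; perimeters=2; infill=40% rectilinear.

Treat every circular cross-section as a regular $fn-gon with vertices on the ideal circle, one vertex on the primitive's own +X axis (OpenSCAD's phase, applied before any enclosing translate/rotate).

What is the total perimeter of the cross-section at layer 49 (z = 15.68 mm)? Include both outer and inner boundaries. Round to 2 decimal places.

65.22 mm

At z = 15.68 mm: the cone does not reach this height (z outside [0, 15]); the r=10.5 cylinder at (-3, -0.5) gives a regular 12-gon of circumradius 10.5 (constant along its height) (perimeter = 2·12·10.500·sin(180°/12) = 65.22 mm); Taking the union: only the r=10.5 cylinder at (-3, -0.5) is present, so the union is just that shape — boundary = 65.22 mm. Overall, the cross-section is a single solid region. Total boundary length (outer) = 65.22 mm.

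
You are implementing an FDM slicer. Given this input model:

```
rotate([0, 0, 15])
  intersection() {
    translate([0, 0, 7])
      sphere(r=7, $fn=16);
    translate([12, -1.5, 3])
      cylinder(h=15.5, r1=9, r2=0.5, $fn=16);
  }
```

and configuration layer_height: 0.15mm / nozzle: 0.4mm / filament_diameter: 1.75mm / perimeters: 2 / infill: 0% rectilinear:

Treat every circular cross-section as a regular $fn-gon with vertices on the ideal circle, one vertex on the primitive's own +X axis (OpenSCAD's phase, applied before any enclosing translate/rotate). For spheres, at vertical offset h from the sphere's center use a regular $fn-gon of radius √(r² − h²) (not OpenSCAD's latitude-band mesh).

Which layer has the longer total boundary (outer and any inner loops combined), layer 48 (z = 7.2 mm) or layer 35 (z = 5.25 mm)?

Layer 48 (z = 7.2): the r=7 sphere slices to a regular 16-gon of circumradius 6.997 (√(r²−h²) with h=0.2 from center) (perimeter = 2·16·6.997·sin(180°/16) = 43.68 mm); the cone at (12, -1.5) contributes a regular 16-gon of circumradius 6.697 (interpolated between r1=9 and r2=0.5 at t=0.271) (perimeter = 2·16·6.697·sin(180°/16) = 41.81 mm); After intersecting: the cone at (12, -1.5) partially overlaps the r=7 sphere; clipping to the common part keeps 5.76 mm² — boundary = 12.50 mm; (rotated 15° about Z; rotation is an isometry so areas/perimeters/island counts are preserved). So its perimeter = 12.50 mm. Layer 35 (z = 5.25): the sphere: section is a regular 16-gon, circumradius = √(r²−h²) = √(7²−1.75²) = 6.778 (perimeter = 2·16·6.778·sin(180°/16) = 42.31 mm); the cone at (12, -1.5) (r1=9→r2=0.5) has section circumradius 7.766 here — a regular 16-gon (perimeter = 2·16·7.766·sin(180°/16) = 48.48 mm); Taking the intersection: the cone at (12, -1.5) partially overlaps the r=7 sphere; clipping to the common part keeps 11.84 mm² — boundary = 16.52 mm; (rotated 15° about Z; rotation is an isometry so areas/perimeters/island counts are preserved). So its perimeter = 16.52 mm. Layer 35 is larger (16.52 vs 12.50 mm).

layer 35 (z = 5.25 mm)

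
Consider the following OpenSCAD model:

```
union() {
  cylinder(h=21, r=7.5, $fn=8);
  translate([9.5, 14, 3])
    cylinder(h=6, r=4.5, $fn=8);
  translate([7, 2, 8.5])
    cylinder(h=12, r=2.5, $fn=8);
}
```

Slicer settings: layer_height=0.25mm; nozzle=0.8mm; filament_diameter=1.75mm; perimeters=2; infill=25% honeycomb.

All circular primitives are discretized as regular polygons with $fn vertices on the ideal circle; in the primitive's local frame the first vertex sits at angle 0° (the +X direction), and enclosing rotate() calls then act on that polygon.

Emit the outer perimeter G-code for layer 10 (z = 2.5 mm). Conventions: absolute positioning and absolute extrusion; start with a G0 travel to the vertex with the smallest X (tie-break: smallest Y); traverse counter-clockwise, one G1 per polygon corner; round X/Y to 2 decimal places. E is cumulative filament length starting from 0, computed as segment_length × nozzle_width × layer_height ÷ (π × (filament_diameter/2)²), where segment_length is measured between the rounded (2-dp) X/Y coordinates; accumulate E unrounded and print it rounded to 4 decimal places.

G0 X-7.50 Y0.00 Z2.50
G1 X-5.30 Y-5.30 E0.4772
G1 X0.00 Y-7.50 E0.9543
G1 X5.30 Y-5.30 E1.4315
G1 X7.50 Y0.00 E1.9086
G1 X5.30 Y5.30 E2.3858
G1 X0.00 Y7.50 E2.8629
G1 X-5.30 Y5.30 E3.3401
G1 X-7.50 Y0.00 E3.8172

At z = 2.5 mm: the r=7.5 cylinder gives a regular 8-gon of circumradius 7.5 (constant along its height); the cylinder at (9.5, 14) is not intersected at this z (z outside [3, 9]); the cylinder at (7, 2) does not reach this height (z outside [8.5, 20.5]); Taking the union: only the r=7.5 cylinder is present, so the union is just that shape — 1 connected region. The outline is a single polygon with 8 vertices. Extrusion per mm of travel: 0.8 × 0.25 / (π × 0.875²) = 0.083150. Accumulating E over each segment gives final E = 3.8172.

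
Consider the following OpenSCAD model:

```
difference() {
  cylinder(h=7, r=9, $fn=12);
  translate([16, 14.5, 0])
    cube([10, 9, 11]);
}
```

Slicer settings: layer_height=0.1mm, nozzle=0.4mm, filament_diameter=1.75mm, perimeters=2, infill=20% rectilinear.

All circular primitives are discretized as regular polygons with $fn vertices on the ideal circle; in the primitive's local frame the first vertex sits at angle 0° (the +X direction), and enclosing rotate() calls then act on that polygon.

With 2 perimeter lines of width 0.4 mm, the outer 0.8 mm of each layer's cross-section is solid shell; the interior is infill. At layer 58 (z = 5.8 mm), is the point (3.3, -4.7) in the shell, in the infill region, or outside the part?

At z = 5.8 mm: the cylinder: section is a regular 12-gon, circumradius r=9; the cube at (16, 14.5) (footprint 10×9) is included at this height; Subtracting the remaining from the first: starting from the r=9 cylinder, the 10×9 cube at (16, 14.5) misses the remaining region (no effect) — 1 connected region. Overall, the cross-section is a single solid region. The nearest boundary edge runs (7.79, -4.50)→(4.50, -7.79); distance from the point to it = 3.04 mm. The point is inside the cross-section and 3.04 mm from the nearest boundary — more than the 0.8 mm shell width (2 × 0.4), so it's in the infill interior.

infill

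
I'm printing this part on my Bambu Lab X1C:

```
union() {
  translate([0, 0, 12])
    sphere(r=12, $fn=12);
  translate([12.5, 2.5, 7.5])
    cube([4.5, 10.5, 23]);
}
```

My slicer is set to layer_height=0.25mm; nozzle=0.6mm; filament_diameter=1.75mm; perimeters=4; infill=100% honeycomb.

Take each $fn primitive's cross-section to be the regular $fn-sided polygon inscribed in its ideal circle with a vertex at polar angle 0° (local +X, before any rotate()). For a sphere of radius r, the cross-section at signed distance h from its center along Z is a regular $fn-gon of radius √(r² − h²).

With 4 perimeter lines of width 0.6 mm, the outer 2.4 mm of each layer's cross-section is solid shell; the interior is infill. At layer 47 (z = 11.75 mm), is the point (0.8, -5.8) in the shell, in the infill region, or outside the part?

infill

At z = 11.75 mm: the r=12 sphere slices to a regular 12-gon of circumradius 11.997 (√(r²−h²) with h=0.25 from center); the cube at (12.5, 2.5) (footprint 4.5×10.5) is included at this height; Merging all regions: the 2 present regions are separate (no shared area or edge), so areas and boundary lengths simply add and each stays a separate island — 2 connected regions. Overall, the cross-section has 2 separate islands. The nearest boundary edge runs (6.00, -10.39)→(-0.00, -12.00); distance from the point to it = 5.78 mm. (Shell/infill is judged within the island containing the point — the largest one.) The point is inside the cross-section and 5.78 mm from the nearest boundary — more than the 2.4 mm shell width (4 × 0.6), so it's in the infill interior.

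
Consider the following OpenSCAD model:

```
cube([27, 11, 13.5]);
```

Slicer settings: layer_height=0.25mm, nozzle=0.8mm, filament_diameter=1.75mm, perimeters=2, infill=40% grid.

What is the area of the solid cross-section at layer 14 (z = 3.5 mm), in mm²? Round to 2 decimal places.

297.00 mm²

At z = 3.5 mm: the cube (footprint 27×11) is included at this height (area 297.00 mm²). Overall, the cross-section is a single solid region. Net area = 297.00 mm².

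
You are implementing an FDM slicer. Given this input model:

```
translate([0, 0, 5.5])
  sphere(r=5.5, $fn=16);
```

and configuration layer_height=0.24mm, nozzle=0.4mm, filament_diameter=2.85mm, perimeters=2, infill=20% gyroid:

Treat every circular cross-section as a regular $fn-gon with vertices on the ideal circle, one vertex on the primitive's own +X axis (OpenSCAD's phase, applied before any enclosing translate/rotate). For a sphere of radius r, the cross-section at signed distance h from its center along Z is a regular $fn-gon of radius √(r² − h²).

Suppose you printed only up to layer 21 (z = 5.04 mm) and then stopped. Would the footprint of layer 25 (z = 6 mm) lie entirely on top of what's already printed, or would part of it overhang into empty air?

Compare the two slices. At z = 5.04: the r=5.5 sphere slices to a regular 16-gon of circumradius 5.481 (√(r²−h²) with h=0.46 from center) (area = (16/2)·5.481²·sin(360°/16) = 91.96 mm²). At z = 6: the r=5.5 sphere slices to a regular 16-gon of circumradius 5.477 (√(r²−h²) with h=0.5 from center) (area = (16/2)·5.477²·sin(360°/16) = 91.84 mm²). Checking containment: the cross-section at z = 6 is a subset of the cross-section at z = 5.04.

entirely on top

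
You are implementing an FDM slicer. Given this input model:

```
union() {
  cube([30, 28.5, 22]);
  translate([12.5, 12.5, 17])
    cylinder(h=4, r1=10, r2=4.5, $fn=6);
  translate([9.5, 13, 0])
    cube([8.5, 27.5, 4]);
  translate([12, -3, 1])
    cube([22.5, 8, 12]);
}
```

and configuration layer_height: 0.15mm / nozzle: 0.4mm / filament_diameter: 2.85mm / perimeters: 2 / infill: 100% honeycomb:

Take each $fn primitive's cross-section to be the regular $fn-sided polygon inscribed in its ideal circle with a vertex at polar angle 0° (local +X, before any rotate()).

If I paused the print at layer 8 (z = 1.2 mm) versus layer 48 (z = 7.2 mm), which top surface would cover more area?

Layer 8 (z = 1.2): the cube is present — its section is the full 30×28.5 rectangle (area 855.00 mm²); the cone at (12.5, 12.5) is not intersected at this z (z outside [17, 21]); the 8.5×27.5 cube at (9.5, 13) contributes its full rectangle (area 233.75 mm²); the cube at (12, -3) is present — its section is the full 22.5×8 rectangle (area 180.00 mm²); Combining (union): the regions partially overlap — summed areas 1268.75 mm² minus the doubly-counted overlap 221.75 mm² gives 1047.00 mm² — area = 1047.00 mm². So its area = 1047.00 mm². Layer 48 (z = 7.2): the cube (footprint 30×28.5) is included at this height (area 855.00 mm²); the cone at (12.5, 12.5) is not intersected at this z (z outside [17, 21]); the cube at (9.5, 13) is not intersected at this z (z outside [0, 4]); the cube at (12, -3) (footprint 22.5×8) is included at this height (area 180.00 mm²); Taking the union: the regions partially overlap — summed areas 1035.00 mm² minus the doubly-counted overlap 90.00 mm² gives 945.00 mm² — area = 945.00 mm². So its area = 945.00 mm². Layer 8 is larger (1047.00 vs 945.00 mm²).

layer 8 (z = 1.2 mm)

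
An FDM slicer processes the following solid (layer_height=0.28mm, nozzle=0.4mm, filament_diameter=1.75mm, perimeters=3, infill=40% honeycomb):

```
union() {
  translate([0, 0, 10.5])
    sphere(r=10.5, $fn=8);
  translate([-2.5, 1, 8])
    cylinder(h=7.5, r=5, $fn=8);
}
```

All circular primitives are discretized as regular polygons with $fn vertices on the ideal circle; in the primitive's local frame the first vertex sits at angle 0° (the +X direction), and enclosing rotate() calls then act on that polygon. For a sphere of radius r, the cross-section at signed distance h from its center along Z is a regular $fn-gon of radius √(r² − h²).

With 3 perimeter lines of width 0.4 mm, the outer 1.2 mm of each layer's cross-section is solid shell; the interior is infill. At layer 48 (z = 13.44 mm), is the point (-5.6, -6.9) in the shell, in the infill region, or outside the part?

At z = 13.44 mm: the r=10.5 sphere slices to a regular 8-gon of circumradius 10.080 (√(r²−h²) with h=2.94 from center); the r=5 cylinder at (-2.5, 1) gives a regular 8-gon of circumradius 5 (constant along its height); Merging all regions: the r=5 cylinder at (-2.5, 1) lies entirely inside the r=10.5 sphere, so the union is just the r=10.5 sphere — 1 connected region. Overall, the cross-section is a single solid region. The nearest boundary edge runs (-0.00, -10.08)→(-7.13, -7.13); distance from the point to it = 0.79 mm. The point is inside the cross-section, 0.79 mm from the nearest boundary — within the 1.2 mm shell band (3 × 0.4).

shell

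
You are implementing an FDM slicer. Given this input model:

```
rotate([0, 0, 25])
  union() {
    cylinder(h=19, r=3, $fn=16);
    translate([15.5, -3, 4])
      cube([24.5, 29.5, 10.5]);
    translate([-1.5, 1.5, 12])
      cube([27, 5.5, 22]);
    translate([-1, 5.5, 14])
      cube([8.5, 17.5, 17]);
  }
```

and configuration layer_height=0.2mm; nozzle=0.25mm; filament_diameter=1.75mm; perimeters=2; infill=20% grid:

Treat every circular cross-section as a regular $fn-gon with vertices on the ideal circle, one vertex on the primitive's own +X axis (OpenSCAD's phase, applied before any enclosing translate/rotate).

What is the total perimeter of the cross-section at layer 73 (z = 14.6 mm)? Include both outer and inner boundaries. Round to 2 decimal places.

105.97 mm

At z = 14.6 mm: the r=3 cylinder contributes a regular 16-gon of circumradius 3 (perimeter = 2·16·3.000·sin(180°/16) = 18.73 mm); the cube at (15.5, -3) is not intersected at this z (z outside [4, 14.5]); the cube at (-1.5, 1.5) (footprint 27×5.5) is included at this height (perimeter 65.00 mm); the 8.5×17.5 cube at (-1, 5.5) contributes its full rectangle (perimeter 52.00 mm); Merging all regions: the regions partially overlap (shared area 17.39 mm²), so the edge portions inside another operand are dropped and the merged outline is re-measured after clipping — boundary = 105.97 mm; (whole slice rotated 25° about Z — lengths, areas and connectivity unchanged). Overall, the cross-section is a single solid region. Total boundary length (outer) = 105.97 mm.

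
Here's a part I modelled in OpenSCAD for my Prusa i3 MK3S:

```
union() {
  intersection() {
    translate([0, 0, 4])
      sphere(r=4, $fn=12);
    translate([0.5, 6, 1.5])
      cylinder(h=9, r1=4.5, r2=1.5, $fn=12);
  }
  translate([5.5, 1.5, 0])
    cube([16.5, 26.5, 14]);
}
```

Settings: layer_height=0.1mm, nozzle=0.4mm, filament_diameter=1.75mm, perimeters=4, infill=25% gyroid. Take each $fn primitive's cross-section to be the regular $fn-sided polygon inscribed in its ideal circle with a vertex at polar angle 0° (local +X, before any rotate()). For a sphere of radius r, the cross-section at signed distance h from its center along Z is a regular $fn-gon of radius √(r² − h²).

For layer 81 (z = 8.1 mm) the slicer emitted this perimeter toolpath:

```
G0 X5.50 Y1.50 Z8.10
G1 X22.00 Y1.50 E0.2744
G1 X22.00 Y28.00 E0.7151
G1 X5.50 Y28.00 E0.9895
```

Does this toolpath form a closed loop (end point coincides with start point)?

Start point (G0): (5.50, 1.50). End point (last G1): the path does not return to the start — open.

no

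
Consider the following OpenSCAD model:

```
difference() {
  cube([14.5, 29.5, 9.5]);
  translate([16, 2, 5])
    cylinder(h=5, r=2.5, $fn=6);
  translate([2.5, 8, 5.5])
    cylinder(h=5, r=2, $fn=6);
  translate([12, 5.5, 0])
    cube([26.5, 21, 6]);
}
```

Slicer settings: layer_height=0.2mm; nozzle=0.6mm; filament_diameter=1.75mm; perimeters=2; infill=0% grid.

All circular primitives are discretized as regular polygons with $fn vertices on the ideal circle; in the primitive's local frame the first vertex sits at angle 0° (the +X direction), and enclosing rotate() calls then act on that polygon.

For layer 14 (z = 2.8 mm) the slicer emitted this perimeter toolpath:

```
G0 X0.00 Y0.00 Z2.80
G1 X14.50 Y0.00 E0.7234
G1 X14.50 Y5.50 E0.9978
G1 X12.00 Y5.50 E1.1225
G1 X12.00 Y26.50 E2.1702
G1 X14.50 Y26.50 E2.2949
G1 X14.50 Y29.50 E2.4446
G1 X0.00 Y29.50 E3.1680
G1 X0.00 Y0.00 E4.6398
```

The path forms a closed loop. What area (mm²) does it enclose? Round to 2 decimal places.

Apply the shoelace formula to the sequence of (X, Y) vertices; enclosed area = 375.25 mm².

375.25 mm²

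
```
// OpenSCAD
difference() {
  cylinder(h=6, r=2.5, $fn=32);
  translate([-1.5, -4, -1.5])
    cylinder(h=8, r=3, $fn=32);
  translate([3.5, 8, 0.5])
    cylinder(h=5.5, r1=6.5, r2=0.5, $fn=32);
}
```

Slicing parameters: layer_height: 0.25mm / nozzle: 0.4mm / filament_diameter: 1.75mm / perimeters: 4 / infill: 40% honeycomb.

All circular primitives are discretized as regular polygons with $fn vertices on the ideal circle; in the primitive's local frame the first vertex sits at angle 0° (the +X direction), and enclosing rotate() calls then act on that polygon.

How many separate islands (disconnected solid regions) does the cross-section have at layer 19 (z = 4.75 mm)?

At z = 4.75 mm: the r=2.5 cylinder gives a regular 32-gon of circumradius 2.5 (constant along its height); the r=3 cylinder at (-1.5, -4) gives a regular 32-gon of circumradius 3 (constant along its height); the cone at (3.5, 8) contributes a regular 32-gon of circumradius 1.864 (interpolated between r1=6.5 and r2=0.5 at t=0.773); Taking the first minus the rest: starting from the r=2.5 cylinder, the r=3 cylinder at (-1.5, -4) partially overlaps it — only the 2.82 mm² overlap (of its 28.09 mm²) is removed, clipping the outline; the cone at (3.5, 8) misses the remaining region (no effect) — 1 connected region. Overall, the cross-section is a single solid region. Island count = 1.

1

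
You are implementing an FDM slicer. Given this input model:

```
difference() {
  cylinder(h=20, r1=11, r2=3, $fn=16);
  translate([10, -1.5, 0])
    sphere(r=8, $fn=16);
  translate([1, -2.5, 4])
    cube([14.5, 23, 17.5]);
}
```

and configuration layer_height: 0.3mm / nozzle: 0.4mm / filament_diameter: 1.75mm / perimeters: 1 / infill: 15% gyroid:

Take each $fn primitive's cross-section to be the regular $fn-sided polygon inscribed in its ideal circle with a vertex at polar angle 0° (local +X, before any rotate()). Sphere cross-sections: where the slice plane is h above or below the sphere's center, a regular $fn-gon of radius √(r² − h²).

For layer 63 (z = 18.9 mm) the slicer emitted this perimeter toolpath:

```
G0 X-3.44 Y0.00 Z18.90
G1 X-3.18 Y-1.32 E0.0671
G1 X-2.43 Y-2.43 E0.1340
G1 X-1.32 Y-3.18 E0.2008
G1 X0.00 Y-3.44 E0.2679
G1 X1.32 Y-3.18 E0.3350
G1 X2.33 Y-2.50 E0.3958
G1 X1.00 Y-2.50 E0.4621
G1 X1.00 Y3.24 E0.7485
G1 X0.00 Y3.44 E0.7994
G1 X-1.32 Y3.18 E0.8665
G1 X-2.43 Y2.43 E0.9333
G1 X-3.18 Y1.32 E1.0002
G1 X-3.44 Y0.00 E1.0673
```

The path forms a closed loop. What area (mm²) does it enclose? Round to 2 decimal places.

Apply the shoelace formula to the sequence of (X, Y) vertices; enclosed area = 25.37 mm².

25.37 mm²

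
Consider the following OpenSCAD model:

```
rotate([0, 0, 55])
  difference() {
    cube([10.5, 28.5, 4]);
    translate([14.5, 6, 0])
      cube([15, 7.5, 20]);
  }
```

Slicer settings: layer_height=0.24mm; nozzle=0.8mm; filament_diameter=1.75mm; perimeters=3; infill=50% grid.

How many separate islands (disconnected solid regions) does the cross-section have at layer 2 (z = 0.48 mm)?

At z = 0.48 mm: the 10.5×28.5 cube contributes its full rectangle; the cube at (14.5, 6) (footprint 15×7.5) is included at this height; Subtracting the remaining from the first: starting from the 10.5×28.5 cube, the 15×7.5 cube at (14.5, 6) misses the remaining region (no effect) — 1 connected region; (whole slice rotated 55° about Z — lengths, areas and connectivity unchanged). Overall, the cross-section is a single solid region. Island count = 1.

1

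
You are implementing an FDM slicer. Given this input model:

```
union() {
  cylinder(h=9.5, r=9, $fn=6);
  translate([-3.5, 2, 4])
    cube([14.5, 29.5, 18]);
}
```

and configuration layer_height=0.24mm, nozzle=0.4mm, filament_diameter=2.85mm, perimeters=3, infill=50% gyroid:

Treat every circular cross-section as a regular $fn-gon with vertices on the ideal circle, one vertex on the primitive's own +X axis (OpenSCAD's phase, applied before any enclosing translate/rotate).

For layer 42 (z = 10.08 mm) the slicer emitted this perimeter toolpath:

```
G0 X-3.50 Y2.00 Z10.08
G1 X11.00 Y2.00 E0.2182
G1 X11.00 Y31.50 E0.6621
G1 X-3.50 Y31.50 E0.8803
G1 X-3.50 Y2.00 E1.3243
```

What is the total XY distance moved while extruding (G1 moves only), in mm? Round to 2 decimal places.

Sum the Euclidean lengths of each G1 segment: total = 88.00 mm.

88.00 mm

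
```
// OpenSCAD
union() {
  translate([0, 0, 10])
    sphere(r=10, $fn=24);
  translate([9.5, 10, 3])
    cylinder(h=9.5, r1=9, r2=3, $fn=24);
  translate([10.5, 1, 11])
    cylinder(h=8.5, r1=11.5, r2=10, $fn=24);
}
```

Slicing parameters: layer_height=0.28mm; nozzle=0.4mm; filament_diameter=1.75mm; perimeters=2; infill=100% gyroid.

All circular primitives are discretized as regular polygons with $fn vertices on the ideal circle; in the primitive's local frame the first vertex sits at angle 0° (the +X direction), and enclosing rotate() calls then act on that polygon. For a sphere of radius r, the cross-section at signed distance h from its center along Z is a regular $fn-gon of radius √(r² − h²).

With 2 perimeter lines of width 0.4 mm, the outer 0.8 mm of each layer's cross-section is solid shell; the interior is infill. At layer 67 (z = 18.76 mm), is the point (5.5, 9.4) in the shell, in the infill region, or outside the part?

shell

At z = 18.76 mm: the r=10 sphere contributes a regular 24-gon of circumradius √(10²−8.76²) = 4.823; the cone at (9.5, 10) is absent (z outside [3, 12.5]); the cone at (10.5, 1): at t=0.913 of its height the radius interpolates to r₁+(r₂−r₁)t = 10.131, giving a regular 24-gon of that circumradius; Taking the union: the regions partially overlap (shared area 28.11 mm²), so overlapping operands fuse into one piece — 1 connected region. Overall, the cross-section is a single solid region. The nearest boundary edge runs (3.34, 8.16)→(5.43, 9.77); distance from the point to it = 0.34 mm. The point is inside the cross-section, 0.34 mm from the nearest boundary — within the 0.8 mm shell band (2 × 0.4).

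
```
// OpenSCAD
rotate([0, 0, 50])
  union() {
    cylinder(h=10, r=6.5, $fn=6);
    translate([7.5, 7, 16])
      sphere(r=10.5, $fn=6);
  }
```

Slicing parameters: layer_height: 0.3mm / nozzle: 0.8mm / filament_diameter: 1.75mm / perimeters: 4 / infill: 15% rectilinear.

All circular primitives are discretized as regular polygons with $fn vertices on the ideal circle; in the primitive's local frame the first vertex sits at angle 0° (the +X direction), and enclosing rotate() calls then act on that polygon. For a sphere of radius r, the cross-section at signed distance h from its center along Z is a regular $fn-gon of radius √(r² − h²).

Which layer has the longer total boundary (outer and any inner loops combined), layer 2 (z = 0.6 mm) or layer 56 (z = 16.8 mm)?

layer 56 (z = 16.8 mm)

Layer 2 (z = 0.6): the cylinder: section is a regular 6-gon, circumradius r=6.5 (perimeter = 2·6·6.500·sin(180°/6) = 39.00 mm); the sphere at (7.5, 7) does not reach this height (|z−center|=15.400 > r=10.5); Combining (union): only the r=6.5 cylinder is present, so the union is just that shape — boundary = 39.00 mm; (whole slice rotated 50° about Z — lengths, areas and connectivity unchanged). So its perimeter = 39.00 mm. Layer 56 (z = 16.8): the cylinder is not intersected at this z (z outside [0, 10]); the r=10.5 sphere at (7.5, 7) slices to a regular 6-gon of circumradius 10.469 (√(r²−h²) with h=0.8 from center) (perimeter = 2·6·10.469·sin(180°/6) = 62.82 mm); Combining (union): only the r=10.5 sphere at (7.5, 7) is present, so the union is just that shape — boundary = 62.82 mm; (whole slice rotated 50° about Z — lengths, areas and connectivity unchanged). So its perimeter = 62.82 mm. Layer 56 is larger (62.82 vs 39.00 mm).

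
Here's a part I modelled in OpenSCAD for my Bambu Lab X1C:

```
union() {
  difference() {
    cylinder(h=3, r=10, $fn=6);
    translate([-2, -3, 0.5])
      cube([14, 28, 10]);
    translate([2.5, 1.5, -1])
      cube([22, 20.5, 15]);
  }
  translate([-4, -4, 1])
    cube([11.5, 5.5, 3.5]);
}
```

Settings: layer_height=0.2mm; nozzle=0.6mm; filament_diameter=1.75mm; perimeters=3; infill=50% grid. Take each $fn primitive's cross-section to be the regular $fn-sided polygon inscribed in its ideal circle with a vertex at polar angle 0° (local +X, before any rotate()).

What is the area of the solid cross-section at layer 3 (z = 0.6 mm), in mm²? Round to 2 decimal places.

144.13 mm²

At z = 0.6 mm: the r=10 cylinder gives a regular 6-gon of circumradius 10 (constant along its height) (area = (6/2)·10.000²·sin(360°/6) = 259.81 mm²); the 14×28 cube at (-2, -3) contributes its full rectangle (area 392.00 mm²); the 22×20.5 cube at (2.5, 1.5) contributes its full rectangle (area 451.00 mm²); Taking the first minus the rest: starting from the r=10 cylinder (259.81 mm²), the 14×28 cube at (-2, -3) partially overlaps it — only the 115.67 mm² overlap (of its 392.00 mm²) is removed, clipping the outline; the 22×20.5 cube at (2.5, 1.5) misses the remaining region (no effect) — area = 144.13 mm²; the cube at (-4, -4) is not intersected at this z (z outside [1, 4.5]); Taking the union: only the result so far is present, so the union is just that shape — area = 144.13 mm². Overall, the cross-section is a single solid region. Net area = 144.13 mm².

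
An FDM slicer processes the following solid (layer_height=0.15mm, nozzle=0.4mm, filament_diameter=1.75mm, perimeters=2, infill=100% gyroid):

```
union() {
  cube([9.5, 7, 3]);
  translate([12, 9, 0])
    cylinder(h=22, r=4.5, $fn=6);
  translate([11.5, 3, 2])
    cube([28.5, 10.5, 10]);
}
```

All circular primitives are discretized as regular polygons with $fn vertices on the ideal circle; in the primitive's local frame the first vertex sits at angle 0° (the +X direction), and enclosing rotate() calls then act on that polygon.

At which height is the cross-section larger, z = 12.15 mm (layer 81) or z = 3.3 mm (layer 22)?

Layer 81 (z = 12.15): the cube does not reach this height (z outside [0, 3]); the r=4.5 cylinder at (12, 9) gives a regular 6-gon of circumradius 4.5 (constant along its height) (area = (6/2)·4.500²·sin(360°/6) = 52.61 mm²); the cube at (11.5, 3) is absent (z outside [2, 12]); Taking the union: only the r=4.5 cylinder at (12, 9) is present, so the union is just that shape — area = 52.61 mm². So its area = 52.61 mm². Layer 22 (z = 3.3): the cube does not reach this height (z outside [0, 3]); the r=4.5 cylinder at (12, 9) contributes a regular 6-gon of circumradius 4.5 (area = (6/2)·4.500²·sin(360°/6) = 52.61 mm²); the cube at (11.5, 3) (footprint 28.5×10.5) is included at this height (area 299.25 mm²); Merging all regions: the regions partially overlap — summed areas 351.86 mm² minus the doubly-counted overlap 30.20 mm² gives 321.66 mm² — area = 321.66 mm². So its area = 321.66 mm². Layer 22 is larger (321.66 vs 52.61 mm²).

layer 22 (z = 3.3 mm)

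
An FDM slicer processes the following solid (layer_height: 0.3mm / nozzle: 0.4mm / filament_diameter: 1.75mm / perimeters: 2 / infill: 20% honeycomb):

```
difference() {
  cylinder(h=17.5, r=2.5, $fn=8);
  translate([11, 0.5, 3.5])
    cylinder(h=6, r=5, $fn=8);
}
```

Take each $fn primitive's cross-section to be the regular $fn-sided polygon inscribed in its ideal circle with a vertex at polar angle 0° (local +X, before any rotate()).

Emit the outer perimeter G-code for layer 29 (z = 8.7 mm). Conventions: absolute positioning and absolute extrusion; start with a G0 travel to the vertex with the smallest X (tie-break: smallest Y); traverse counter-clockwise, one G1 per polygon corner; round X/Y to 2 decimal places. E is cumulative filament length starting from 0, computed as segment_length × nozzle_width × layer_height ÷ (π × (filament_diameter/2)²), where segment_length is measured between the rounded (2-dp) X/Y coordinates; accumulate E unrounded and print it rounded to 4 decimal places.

G0 X-2.50 Y0.00 Z8.70
G1 X-1.77 Y-1.77 E0.0955
G1 X0.00 Y-2.50 E0.1910
G1 X1.77 Y-1.77 E0.2866
G1 X2.50 Y0.00 E0.3821
G1 X1.77 Y1.77 E0.4776
G1 X0.00 Y2.50 E0.5731
G1 X-1.77 Y1.77 E0.6686
G1 X-2.50 Y0.00 E0.7642

At z = 8.7 mm: the r=2.5 cylinder contributes a regular 8-gon of circumradius 2.5; the cylinder at (11, 0.5): section is a regular 8-gon, circumradius r=5; Taking the first minus the rest: starting from the r=2.5 cylinder, the r=5 cylinder at (11, 0.5) misses the remaining region (no effect) — 1 connected region. The outline is a single polygon with 8 vertices. Extrusion per mm of travel: 0.4 × 0.3 / (π × 0.875²) = 0.049890. Accumulating E over each segment gives final E = 0.7642.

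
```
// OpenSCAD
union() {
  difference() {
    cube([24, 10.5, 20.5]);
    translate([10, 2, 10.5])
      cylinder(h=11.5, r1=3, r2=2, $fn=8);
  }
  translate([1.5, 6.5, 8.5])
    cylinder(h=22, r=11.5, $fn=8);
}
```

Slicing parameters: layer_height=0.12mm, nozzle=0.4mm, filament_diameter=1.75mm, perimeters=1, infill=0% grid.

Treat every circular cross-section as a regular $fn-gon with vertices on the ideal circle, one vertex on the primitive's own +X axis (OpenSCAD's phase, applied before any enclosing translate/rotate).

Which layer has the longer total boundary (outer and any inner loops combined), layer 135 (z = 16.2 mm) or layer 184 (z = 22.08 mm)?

Layer 135 (z = 16.2): the 24×10.5 cube contributes its full rectangle (perimeter 69.00 mm); the cone at (10, 2) contributes a regular 8-gon of circumradius 2.504 (interpolated between r1=3 and r2=2 at t=0.496) (perimeter = 2·8·2.504·sin(180°/8) = 15.33 mm); Taking the first minus the rest: starting from the 24×10.5 cube, the cone at (10, 2) partially overlaps it — only the 17.13 mm² overlap (of its 17.74 mm²) is removed, clipping the outline — boundary = 79.26 mm; the r=11.5 cylinder at (1.5, 6.5) gives a regular 8-gon of circumradius 11.5 (constant along its height) (perimeter = 2·8·11.500·sin(180°/8) = 70.41 mm); Combining (union): the regions partially overlap (shared area 111.13 mm²), so the edge portions inside another operand are dropped and the merged outline is re-measured after clipping — boundary = 103.24 mm. So its perimeter = 103.24 mm. Layer 184 (z = 22.08): the cube does not reach this height (z outside [0, 20.5]); the cone at (10, 2) is absent (z outside [10.5, 22]); After the difference (first − rest): the first operand is absent here, so nothing remains; the cylinder at (1.5, 6.5): section is a regular 8-gon, circumradius r=11.5 (perimeter = 2·8·11.500·sin(180°/8) = 70.41 mm); Merging all regions: only the r=11.5 cylinder at (1.5, 6.5) is present, so the union is just that shape — boundary = 70.41 mm. So its perimeter = 70.41 mm. Layer 135 is larger (103.24 vs 70.41 mm).

layer 135 (z = 16.2 mm)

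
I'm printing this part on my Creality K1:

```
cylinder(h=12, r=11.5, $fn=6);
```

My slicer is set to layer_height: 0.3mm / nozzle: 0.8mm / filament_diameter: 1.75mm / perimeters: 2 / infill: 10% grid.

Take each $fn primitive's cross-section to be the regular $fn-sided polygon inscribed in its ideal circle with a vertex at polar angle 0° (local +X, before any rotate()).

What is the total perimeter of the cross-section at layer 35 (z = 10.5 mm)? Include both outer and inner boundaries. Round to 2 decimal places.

69.00 mm

At z = 10.5 mm: the r=11.5 cylinder gives a regular 6-gon of circumradius 11.5 (constant along its height) (perimeter = 2·6·11.500·sin(180°/6) = 69.00 mm). Overall, the cross-section is a single solid region. Total boundary length (outer) = 69.00 mm.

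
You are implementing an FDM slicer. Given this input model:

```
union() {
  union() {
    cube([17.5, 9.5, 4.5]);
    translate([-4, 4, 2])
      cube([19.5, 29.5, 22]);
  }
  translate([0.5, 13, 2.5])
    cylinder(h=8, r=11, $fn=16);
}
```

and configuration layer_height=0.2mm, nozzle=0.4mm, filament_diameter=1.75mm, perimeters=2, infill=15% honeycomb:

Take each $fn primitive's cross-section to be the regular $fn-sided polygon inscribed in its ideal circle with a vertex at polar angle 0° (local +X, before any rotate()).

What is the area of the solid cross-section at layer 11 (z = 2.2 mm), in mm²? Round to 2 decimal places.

656.25 mm²

At z = 2.2 mm: the cube is present — its section is the full 17.5×9.5 rectangle (area 166.25 mm²); the 19.5×29.5 cube at (-4, 4) contributes its full rectangle (area 575.25 mm²); Combining (union): the regions partially overlap — summed areas 741.50 mm² minus the doubly-counted overlap 85.25 mm² gives 656.25 mm² — area = 656.25 mm²; the cylinder at (0.5, 13) is absent (z outside [2.5, 10.5]); Merging all regions: only the result so far is present, so the union is just that shape — area = 656.25 mm². Overall, the cross-section is a single solid region. Net area = 656.25 mm².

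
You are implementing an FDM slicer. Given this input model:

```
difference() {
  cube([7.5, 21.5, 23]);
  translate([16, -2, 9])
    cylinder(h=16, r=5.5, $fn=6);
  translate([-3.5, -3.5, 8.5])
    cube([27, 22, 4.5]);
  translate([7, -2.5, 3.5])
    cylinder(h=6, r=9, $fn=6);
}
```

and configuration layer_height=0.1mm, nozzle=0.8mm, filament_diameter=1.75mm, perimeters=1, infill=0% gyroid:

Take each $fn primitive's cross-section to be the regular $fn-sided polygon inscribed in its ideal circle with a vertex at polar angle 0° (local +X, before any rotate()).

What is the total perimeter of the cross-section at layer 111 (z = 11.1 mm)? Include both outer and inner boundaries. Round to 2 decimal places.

21.00 mm

At z = 11.1 mm: the cube is present — its section is the full 7.5×21.5 rectangle (perimeter 58.00 mm); the r=5.5 cylinder at (16, -2) contributes a regular 6-gon of circumradius 5.5 (perimeter = 2·6·5.500·sin(180°/6) = 33.00 mm); the cube at (-3.5, -3.5) (footprint 27×22) is included at this height (perimeter 98.00 mm); the cylinder at (7, -2.5) does not reach this height (z outside [3.5, 9.5]); Taking the first minus the rest: starting from the 7.5×21.5 cube, the r=5.5 cylinder at (16, -2) misses the remaining region (no effect); the 27×22 cube at (-3.5, -3.5) partially overlaps it — only the 138.75 mm² overlap (of its 594.00 mm²) is removed, clipping the outline — boundary = 21.00 mm. Overall, the cross-section is a single solid region. Total boundary length (outer) = 21.00 mm.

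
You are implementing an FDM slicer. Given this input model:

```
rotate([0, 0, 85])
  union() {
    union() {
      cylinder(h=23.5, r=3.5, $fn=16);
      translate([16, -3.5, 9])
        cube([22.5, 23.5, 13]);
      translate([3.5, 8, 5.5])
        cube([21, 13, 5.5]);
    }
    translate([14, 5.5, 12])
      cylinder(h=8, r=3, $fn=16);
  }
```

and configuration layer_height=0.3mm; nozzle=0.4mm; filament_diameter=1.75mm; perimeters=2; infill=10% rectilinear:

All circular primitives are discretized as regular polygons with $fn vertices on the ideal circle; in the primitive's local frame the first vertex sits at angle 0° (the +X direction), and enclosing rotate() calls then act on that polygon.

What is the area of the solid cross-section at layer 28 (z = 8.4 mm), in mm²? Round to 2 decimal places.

310.50 mm²

At z = 8.4 mm: the r=3.5 cylinder contributes a regular 16-gon of circumradius 3.5 (area = (16/2)·3.500²·sin(360°/16) = 37.50 mm²); the cube at (16, -3.5) does not reach this height (z outside [9, 22]); the 21×13 cube at (3.5, 8) contributes its full rectangle (area 273.00 mm²); Merging all regions: the 2 present regions are separate (no shared area or edge), so areas and boundary lengths simply add and each stays a separate island — area = 310.50 mm²; the cylinder at (14, 5.5) is not intersected at this z (z outside [12, 20]); Taking the union: only the result so far is present, so the union is just that shape — area = 310.50 mm²; (rotated 85° about Z; rotation is an isometry so areas/perimeters/island counts are preserved). Overall, the cross-section has 2 separate islands. Net area = 310.50 mm².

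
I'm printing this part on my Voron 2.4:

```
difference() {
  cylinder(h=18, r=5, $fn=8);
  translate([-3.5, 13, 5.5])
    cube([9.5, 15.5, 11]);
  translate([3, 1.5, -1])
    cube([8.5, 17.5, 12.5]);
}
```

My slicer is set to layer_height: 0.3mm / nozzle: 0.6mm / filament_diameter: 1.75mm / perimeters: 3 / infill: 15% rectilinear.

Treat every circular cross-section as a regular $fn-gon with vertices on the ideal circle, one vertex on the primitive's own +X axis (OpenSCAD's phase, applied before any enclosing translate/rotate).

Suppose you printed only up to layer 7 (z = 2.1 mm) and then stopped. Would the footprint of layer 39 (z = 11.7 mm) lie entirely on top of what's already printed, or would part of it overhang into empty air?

part overhangs

Compare the two slices. At z = 2.1: the cylinder: section is a regular 8-gon, circumradius r=5 (area = (8/2)·5.000²·sin(360°/8) = 70.71 mm²); the cube at (-3.5, 13) does not reach this height (z outside [5.5, 16.5]); the cube at (3, 1.5) (footprint 8.5×17.5) is included at this height (area 148.75 mm²); Subtracting the remaining from the first: starting from the r=5 cylinder (70.71 mm²), the 8.5×17.5 cube at (3, 1.5) partially overlaps it — only the 2.01 mm² overlap (of its 148.75 mm²) is removed, clipping the outline — area = 68.70 mm². At z = 11.7: the r=5 cylinder gives a regular 8-gon of circumradius 5 (constant along its height) (area = (8/2)·5.000²·sin(360°/8) = 70.71 mm²); the 9.5×15.5 cube at (-3.5, 13) contributes its full rectangle (area 147.25 mm²); the cube at (3, 1.5) is not intersected at this z (z outside [-1, 11.5]); Subtracting the remaining from the first: starting from the r=5 cylinder (70.71 mm²), the 9.5×15.5 cube at (-3.5, 13) misses the remaining region (no effect) — area = 70.71 mm². Checking containment: at z = 11.7 the cross-section extends beyond the z = 2.1 cross-section by about 2.01 mm².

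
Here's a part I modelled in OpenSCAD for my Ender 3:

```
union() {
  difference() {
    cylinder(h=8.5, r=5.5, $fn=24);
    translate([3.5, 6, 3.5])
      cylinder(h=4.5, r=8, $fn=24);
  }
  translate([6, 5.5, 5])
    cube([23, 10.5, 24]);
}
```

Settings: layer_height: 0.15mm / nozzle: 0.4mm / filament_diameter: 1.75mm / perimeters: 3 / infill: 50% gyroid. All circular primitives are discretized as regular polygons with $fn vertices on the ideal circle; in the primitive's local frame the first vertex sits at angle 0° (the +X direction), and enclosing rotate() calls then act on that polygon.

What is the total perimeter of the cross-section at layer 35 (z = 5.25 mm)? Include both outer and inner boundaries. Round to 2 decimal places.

At z = 5.25 mm: the r=5.5 cylinder gives a regular 24-gon of circumradius 5.5 (constant along its height) (perimeter = 2·24·5.500·sin(180°/24) = 34.46 mm); the cylinder at (3.5, 6): section is a regular 24-gon, circumradius r=8 (perimeter = 2·24·8.000·sin(180°/24) = 50.12 mm); After the difference (first − rest): starting from the r=5.5 cylinder, the r=8 cylinder at (3.5, 6) partially overlaps it — only the 50.63 mm² overlap (of its 198.77 mm²) is removed, clipping the outline — boundary = 31.15 mm; the 23×10.5 cube at (6, 5.5) contributes its full rectangle (perimeter 67.00 mm); Taking the union: the 2 present regions are separate (no shared area or edge), so areas and boundary lengths simply add and each stays a separate island — boundary = 98.15 mm. Overall, the cross-section has 2 separate islands. Total boundary length (outer) = 98.15 mm.

98.15 mm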